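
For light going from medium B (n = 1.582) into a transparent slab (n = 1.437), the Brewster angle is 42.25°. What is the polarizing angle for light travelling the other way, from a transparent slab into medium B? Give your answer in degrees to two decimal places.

tan θ_B' = n₁/n₂ = 1/tan θ_B, so θ_B' = 90° − θ_B.
θ_B' = 90° − 42.25° = 47.75°.

θ_B' ≈ 47.75°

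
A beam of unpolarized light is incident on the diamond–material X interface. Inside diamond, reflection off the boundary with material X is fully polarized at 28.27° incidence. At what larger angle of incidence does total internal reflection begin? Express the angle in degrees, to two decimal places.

θ_c ≈ 32.53°

From Brewster, n₂/n₁ = tan θ_B = tan 28.27° = 0.5378.
Then sin θ_c = n₂/n₁ = 0.5378, so θ_c = arcsin 0.5378 = 32.53°.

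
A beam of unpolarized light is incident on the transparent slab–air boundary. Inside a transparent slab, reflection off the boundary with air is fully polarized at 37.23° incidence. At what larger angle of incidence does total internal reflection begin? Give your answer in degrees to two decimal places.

tan θ_B = n₂/n₁ = tan 37.23° = 0.7599.
Total internal reflection: sin θ_c = n₂/n₁ = 0.7599.
θ_c = arcsin(0.7599) = 49.45°.

θ_c ≈ 49.45°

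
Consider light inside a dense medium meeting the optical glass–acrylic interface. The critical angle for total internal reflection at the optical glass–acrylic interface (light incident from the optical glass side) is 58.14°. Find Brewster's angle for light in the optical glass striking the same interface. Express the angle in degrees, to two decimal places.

n₂/n₁ = sin θ_c = sin 58.14° = 0.8493.
tan θ_B equals the same ratio, so θ_B = arctan(0.8493) = 40.34°.

θ_B ≈ 40.34°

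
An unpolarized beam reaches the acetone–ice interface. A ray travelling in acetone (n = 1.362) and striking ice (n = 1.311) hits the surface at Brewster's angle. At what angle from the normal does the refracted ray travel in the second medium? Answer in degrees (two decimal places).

First find Brewster's angle: tan θ_B = 1.311/1.362 = 0.9626, giving θ_B = 43.91°.
At Brewster's angle the reflected and refracted rays are perpendicular, so θ_t = 90° − θ_B = 90° − 43.91° = 46.09°.

θ_t ≈ 46.09°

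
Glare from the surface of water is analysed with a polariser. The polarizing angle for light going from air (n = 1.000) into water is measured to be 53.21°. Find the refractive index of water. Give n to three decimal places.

At the polarizing angle, tan θ_B = n₂/n₁ with n₁ on the incident side (air) and n₂ on the transmitted side (water).
n₂ = n₁ tan θ_B = 1.000 × tan 53.21° = 1.337.

n ≈ 1.337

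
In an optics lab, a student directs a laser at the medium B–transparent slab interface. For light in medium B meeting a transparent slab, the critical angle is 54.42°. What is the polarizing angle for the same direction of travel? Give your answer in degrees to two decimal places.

At the critical angle sin θ_c = n₂/n₁, giving n₂/n₁ = sin 54.42° = 0.8133.
Then tan θ_B = n₂/n₁ = 0.8133, so θ_B = arctan 0.8133 = 39.12°.

θ_B ≈ 39.12°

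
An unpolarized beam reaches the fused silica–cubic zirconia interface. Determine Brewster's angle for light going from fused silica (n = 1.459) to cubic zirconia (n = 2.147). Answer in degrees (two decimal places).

tan θ_B = n₂/n₁ = 2.147/1.459 = 1.4716.
θ_B = arctan(1.4716) = 55.80°.

θ_B ≈ 55.80°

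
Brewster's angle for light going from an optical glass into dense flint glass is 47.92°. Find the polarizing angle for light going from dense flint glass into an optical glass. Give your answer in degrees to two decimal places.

θ_B' ≈ 42.08°

Reversing the direction swaps n₁ and n₂, so tan θ_B' = 1/tan θ_B and θ_B' = 90° − θ_B.
Hence θ_B' = 90° − 47.92° = 42.08°.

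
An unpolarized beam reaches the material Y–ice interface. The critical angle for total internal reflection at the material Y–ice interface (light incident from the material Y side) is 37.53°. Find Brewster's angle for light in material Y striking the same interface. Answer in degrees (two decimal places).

sin θ_c = n₂/n₁, so n₂/n₁ = sin 37.53° = 0.6092.
Brewster: tan θ_B = n₂/n₁ = 0.6092.
θ_B = arctan(0.6092) = 31.35°.

θ_B ≈ 31.35°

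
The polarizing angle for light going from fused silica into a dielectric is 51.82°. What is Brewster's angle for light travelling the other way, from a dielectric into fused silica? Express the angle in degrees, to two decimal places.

θ_B' ≈ 38.18°

The two Brewster angles are complementary: θ_B' = 90° − θ_B = 90° − 51.82° = 38.18°.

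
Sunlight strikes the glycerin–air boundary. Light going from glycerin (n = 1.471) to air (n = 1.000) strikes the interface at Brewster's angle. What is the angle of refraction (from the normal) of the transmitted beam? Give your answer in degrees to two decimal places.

θ_t ≈ 55.79°

θ_B = arctan(n₂/n₁) = arctan(1.000/1.471) = 34.21°.
At Brewster's angle the reflected and refracted rays are perpendicular, so θ_t = 90° − θ_B = 90° − 34.21° = 55.79°.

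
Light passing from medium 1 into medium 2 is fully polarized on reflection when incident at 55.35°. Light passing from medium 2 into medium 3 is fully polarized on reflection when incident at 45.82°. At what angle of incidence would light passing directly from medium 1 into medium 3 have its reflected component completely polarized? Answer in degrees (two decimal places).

n₂/n₁ = tan 55.35° = 1.4469 and n₃/n₂ = tan 45.82° = 1.0290.
So n₃/n₁ = (n₂/n₁)(n₃/n₂) = 1.4469 × 1.0290 = 1.4889.
θ_B(1→3) = arctan(1.4889) = 56.11°.

θ_B ≈ 56.11°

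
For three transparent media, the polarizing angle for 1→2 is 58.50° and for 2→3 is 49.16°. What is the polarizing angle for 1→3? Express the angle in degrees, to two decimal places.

θ_B ≈ 62.09°

Each Brewster angle gives a ratio: n₂/n₁ = tan 58.50° = 1.6319, n₃/n₂ = tan 49.16° = 1.1569.
So n₃/n₁ = (n₂/n₁)(n₃/n₂) = 1.6319 × 1.1569 = 1.8879.
θ_B(1→3) = arctan(1.8879) = 62.09°.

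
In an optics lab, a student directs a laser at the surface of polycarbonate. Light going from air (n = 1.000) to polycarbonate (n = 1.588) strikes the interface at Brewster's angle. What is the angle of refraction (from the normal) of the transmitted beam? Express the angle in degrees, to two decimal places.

θ_t ≈ 32.20°

First find Brewster's angle: tan θ_B = 1.588/1.000 = 1.5880, giving θ_B = 57.80°.
The refracted ray is perpendicular to the reflected ray, so θ_t = 90° − θ_B = 32.20°.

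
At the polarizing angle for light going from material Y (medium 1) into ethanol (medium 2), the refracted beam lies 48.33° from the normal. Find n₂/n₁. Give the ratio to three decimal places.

n₂/n₁ ≈ 0.890

θ_B + θ_t = 90°, so θ_B = 90° − 48.33° = 41.67°.
Then n₂/n₁ = tan θ_B = tan 41.67° = 0.890.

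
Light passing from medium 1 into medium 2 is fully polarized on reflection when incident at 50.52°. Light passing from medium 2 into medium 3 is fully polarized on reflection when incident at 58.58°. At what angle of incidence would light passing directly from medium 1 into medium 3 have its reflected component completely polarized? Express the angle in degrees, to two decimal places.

tan θ_B(1→2) = n₂/n₁ = tan 50.52° = 1.2140.
tan θ_B(2→3) = n₃/n₂ = tan 58.58° = 1.6370.
n₃/n₁ = 1.9872. Then tan θ_B(1→3) = n₃/n₁, so θ_B(1→3) = arctan(1.9872) = 63.29°.

θ_B ≈ 63.29°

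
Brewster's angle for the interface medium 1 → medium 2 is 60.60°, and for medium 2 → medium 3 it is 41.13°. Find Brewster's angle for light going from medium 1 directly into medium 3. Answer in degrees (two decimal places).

θ_B ≈ 57.17°

n₂/n₁ = tan 60.60° = 1.7747 and n₃/n₂ = tan 41.13° = 0.8733.
So n₃/n₁ = (n₂/n₁)(n₃/n₂) = 1.7747 × 0.8733 = 1.5498.
θ_B(1→3) = arctan(1.5498) = 57.17°.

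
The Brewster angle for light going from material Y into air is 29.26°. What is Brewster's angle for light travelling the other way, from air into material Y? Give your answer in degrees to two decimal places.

tan θ_B' = n₁/n₂ = 1/tan θ_B, so θ_B' = 90° − θ_B.
θ_B' = 90° − 29.26° = 60.74°.

θ_B' ≈ 60.74°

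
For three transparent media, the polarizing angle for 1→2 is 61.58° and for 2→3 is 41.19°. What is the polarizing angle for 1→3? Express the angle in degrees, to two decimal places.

θ_B ≈ 58.27°

tan θ_B(1→2) = n₂/n₁ = tan 61.58° = 1.8479.
tan θ_B(2→3) = n₃/n₂ = tan 41.19° = 0.8751.
n₃/n₁ = 1.6172. Then tan θ_B(1→3) = n₃/n₁, so θ_B(1→3) = arctan(1.6172) = 58.27°.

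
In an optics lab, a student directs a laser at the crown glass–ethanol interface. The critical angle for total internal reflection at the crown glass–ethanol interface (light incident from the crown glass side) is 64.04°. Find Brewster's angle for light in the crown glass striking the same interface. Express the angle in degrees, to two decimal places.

θ_B ≈ 41.96°

n₂/n₁ = sin θ_c = sin 64.04° = 0.8991.
tan θ_B equals the same ratio, so θ_B = arctan(0.8991) = 41.96°.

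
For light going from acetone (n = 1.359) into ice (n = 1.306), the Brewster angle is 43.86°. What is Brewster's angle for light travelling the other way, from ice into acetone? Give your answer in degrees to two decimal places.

tan θ_B' = n₁/n₂ = 1/tan θ_B, so θ_B' = 90° − θ_B.
θ_B' = 90° − 43.86° = 46.14°.

θ_B' ≈ 46.14°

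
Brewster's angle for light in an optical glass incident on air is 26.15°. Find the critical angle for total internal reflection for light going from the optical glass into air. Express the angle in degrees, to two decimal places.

tan θ_B = n₂/n₁ = tan 26.15° = 0.4910.
Total internal reflection: sin θ_c = n₂/n₁ = 0.4910.
θ_c = arcsin(0.4910) = 29.40°.

θ_c ≈ 29.40°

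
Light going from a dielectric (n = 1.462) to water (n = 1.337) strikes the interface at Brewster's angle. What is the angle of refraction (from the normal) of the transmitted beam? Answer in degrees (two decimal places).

θ_B = arctan(n₂/n₁) = arctan(1.337/1.462) = 42.44°.
Since θ_B + θ_t = 90° at Brewster incidence, θ_t = 90° − 42.44° = 47.56°.

θ_t ≈ 47.56°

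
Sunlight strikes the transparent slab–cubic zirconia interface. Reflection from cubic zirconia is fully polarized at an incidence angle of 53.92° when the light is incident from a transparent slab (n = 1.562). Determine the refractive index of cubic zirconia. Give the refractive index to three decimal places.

Full polarization of the reflected beam means tan θ_B = n₂/n₁, where n₁ is the incident medium (a transparent slab).
n₂ = n₁ tan θ_B = 1.562 × tan 53.92° = 2.144.

n ≈ 2.144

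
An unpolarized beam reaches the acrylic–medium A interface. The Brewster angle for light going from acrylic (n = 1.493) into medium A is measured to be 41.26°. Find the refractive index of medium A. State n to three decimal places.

Brewster's law: tan θ_B = n₂/n₁ (light incident in acrylic, refracted into medium A).
n₂ = n₁ tan θ_B = 1.493 × tan 41.26° = 1.310.

n ≈ 1.310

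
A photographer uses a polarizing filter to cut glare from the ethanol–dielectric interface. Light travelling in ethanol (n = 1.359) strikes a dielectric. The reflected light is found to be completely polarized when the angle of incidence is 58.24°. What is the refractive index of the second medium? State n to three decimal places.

Brewster's law: tan θ_B = n₂/n₁ (light incident in ethanol, refracted into a dielectric).
n₂ = n₁ tan θ_B = 1.359 × tan 58.24° = 2.195.

n ≈ 2.195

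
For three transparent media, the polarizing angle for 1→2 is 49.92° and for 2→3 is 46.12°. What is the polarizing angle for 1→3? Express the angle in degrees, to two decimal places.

tan θ_B(1→2) = n₂/n₁ = tan 49.92° = 1.1884.
tan θ_B(2→3) = n₃/n₂ = tan 46.12° = 1.0399.
So n₃/n₁ = (n₂/n₁)(n₃/n₂) = 1.1884 × 1.0399 = 1.2358.
θ_B(1→3) = arctan(1.2358) = 51.02°.

θ_B ≈ 51.02°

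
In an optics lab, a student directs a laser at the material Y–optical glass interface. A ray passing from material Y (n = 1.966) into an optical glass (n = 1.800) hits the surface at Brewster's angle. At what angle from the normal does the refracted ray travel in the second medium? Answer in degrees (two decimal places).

First find Brewster's angle: tan θ_B = 1.800/1.966 = 0.9156, giving θ_B = 42.48°.
At Brewster's angle the reflected and refracted rays are perpendicular, so θ_t = 90° − θ_B = 90° − 42.48° = 47.52°.

θ_t ≈ 47.52°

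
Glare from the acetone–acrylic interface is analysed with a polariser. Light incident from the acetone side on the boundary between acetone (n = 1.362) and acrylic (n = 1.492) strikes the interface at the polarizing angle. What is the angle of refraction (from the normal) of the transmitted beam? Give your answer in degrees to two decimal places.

θ_t ≈ 42.39°

First find Brewster's angle: tan θ_B = 1.492/1.362 = 1.0954, giving θ_B = 47.61°.
Since θ_B + θ_t = 90° at Brewster incidence, θ_t = 90° − 47.61° = 42.39°.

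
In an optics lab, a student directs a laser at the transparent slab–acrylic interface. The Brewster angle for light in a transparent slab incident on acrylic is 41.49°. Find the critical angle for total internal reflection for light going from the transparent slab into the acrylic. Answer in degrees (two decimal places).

From Brewster, n₂/n₁ = tan θ_B = tan 41.49° = 0.8844.
Then sin θ_c = n₂/n₁ = 0.8844, so θ_c = arcsin 0.8844 = 62.18°.

θ_c ≈ 62.18°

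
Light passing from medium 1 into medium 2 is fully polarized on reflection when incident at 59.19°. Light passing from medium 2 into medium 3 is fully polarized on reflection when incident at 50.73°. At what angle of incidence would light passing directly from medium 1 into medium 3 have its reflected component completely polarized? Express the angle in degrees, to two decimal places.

tan θ_B(1→2) = n₂/n₁ = tan 59.19° = 1.6769.
tan θ_B(2→3) = n₃/n₂ = tan 50.73° = 1.2231.
So n₃/n₁ = (n₂/n₁)(n₃/n₂) = 1.6769 × 1.2231 = 2.0509.
θ_B(1→3) = arctan(2.0509) = 64.01°.

θ_B ≈ 64.01°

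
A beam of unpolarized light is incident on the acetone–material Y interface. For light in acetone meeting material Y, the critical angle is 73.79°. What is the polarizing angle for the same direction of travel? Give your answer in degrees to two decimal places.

sin θ_c = n₂/n₁, so n₂/n₁ = sin 73.79° = 0.9602.
Brewster: tan θ_B = n₂/n₁ = 0.9602.
θ_B = arctan(0.9602) = 43.84°.

θ_B ≈ 43.84°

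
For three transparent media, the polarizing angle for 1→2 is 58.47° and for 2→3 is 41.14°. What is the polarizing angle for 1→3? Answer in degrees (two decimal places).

tan θ_B(1→2) = n₂/n₁ = tan 58.47° = 1.6299.
tan θ_B(2→3) = n₃/n₂ = tan 41.14° = 0.8736.
n₃/n₁ = 1.4239. Then tan θ_B(1→3) = n₃/n₁, so θ_B(1→3) = arctan(1.4239) = 54.92°.

θ_B ≈ 54.92°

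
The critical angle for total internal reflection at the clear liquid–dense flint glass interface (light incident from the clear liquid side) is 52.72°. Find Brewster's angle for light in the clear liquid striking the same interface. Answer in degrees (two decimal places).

θ_B ≈ 38.51°

At the critical angle sin θ_c = n₂/n₁, giving n₂/n₁ = sin 52.72° = 0.7957.
Then tan θ_B = n₂/n₁ = 0.7957, so θ_B = arctan 0.7957 = 38.51°.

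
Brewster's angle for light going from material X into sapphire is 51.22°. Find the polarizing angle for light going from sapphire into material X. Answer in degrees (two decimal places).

θ_B' ≈ 38.78°

Reversing the direction swaps n₁ and n₂, so tan θ_B' = 1/tan θ_B and θ_B' = 90° − θ_B.
Hence θ_B' = 90° − 51.22° = 38.78°.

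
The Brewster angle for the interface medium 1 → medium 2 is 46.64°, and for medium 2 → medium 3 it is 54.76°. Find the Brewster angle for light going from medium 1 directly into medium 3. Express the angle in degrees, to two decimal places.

θ_B ≈ 56.29°

tan θ_B(1→2) = n₂/n₁ = tan 46.64° = 1.0590.
tan θ_B(2→3) = n₃/n₂ = tan 54.76° = 1.4155.
So n₃/n₁ = (n₂/n₁)(n₃/n₂) = 1.0590 × 1.4155 = 1.4989.
θ_B(1→3) = arctan(1.4989) = 56.29°.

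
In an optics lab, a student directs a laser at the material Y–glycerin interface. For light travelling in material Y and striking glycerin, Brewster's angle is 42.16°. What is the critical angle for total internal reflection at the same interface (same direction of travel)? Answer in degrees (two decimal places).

n₂/n₁ = tan 42.16° = 0.9055; the critical angle satisfies sin θ_c = n₂/n₁.
θ_c = arcsin(0.9055) = 64.89°.

θ_c ≈ 64.89°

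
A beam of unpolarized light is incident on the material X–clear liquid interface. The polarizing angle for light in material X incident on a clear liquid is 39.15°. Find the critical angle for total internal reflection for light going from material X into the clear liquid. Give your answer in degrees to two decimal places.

θ_c ≈ 54.50°

tan θ_B = n₂/n₁ = tan 39.15° = 0.8141.
Total internal reflection: sin θ_c = n₂/n₁ = 0.8141.
θ_c = arcsin(0.8141) = 54.50°.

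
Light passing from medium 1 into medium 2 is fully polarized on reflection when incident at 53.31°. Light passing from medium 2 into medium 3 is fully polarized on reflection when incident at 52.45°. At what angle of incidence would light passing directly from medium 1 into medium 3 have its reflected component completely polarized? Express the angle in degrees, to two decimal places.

tan θ_B(1→2) = n₂/n₁ = tan 53.31° = 1.3421.
tan θ_B(2→3) = n₃/n₂ = tan 52.45° = 1.3009.
n₃/n₁ = 1.7459. Then tan θ_B(1→3) = n₃/n₁, so θ_B(1→3) = arctan(1.7459) = 60.20°.

θ_B ≈ 60.20°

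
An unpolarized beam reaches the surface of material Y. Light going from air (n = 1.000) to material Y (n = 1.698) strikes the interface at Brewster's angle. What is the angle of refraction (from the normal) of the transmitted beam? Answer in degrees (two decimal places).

θ_B = arctan(n₂/n₁) = arctan(1.698/1.000) = 59.50°.
At Brewster's angle the reflected and refracted rays are perpendicular, so θ_t = 90° − θ_B = 90° − 59.50° = 30.50°.

θ_t ≈ 30.50°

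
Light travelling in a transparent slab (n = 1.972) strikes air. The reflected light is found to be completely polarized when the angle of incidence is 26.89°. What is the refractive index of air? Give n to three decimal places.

n ≈ 1.000

Brewster's law: tan θ_B = n₂/n₁ (light incident in a transparent slab, refracted into air).
n₂ = n₁ tan θ_B = 1.972 × tan 26.89° = 1.000.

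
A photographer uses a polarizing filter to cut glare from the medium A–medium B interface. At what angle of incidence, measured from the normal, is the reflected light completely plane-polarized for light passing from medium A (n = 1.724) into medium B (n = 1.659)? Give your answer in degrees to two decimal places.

θ_B ≈ 43.90°

Here n₂/n₁ = 1.659/1.724 = 0.9623, and Brewster's law gives tan θ_B = n₂/n₁. Taking the arctangent, θ_B = 43.90°.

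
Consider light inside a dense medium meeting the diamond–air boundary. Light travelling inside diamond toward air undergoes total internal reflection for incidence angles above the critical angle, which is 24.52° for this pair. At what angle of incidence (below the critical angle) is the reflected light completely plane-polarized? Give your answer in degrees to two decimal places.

θ_B ≈ 22.54°

sin θ_c = n₂/n₁, so n₂/n₁ = sin 24.52° = 0.4150.
Brewster: tan θ_B = n₂/n₁ = 0.4150.
θ_B = arctan(0.4150) = 22.54°.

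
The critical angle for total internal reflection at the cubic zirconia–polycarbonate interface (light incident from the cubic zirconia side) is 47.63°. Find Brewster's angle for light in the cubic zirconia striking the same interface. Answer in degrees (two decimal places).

θ_B ≈ 36.46°

sin θ_c = n₂/n₁, so n₂/n₁ = sin 47.63° = 0.7388.
Brewster: tan θ_B = n₂/n₁ = 0.7388.
θ_B = arctan(0.7388) = 36.46°.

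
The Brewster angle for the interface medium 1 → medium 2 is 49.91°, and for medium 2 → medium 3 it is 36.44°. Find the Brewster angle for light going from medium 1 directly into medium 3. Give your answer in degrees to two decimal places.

θ_B ≈ 41.25°

Each Brewster angle gives a ratio: n₂/n₁ = tan 49.91° = 1.1880, n₃/n₂ = tan 36.44° = 0.7383.
Multiplying, n₃/n₁ = 1.1880 × 0.7383 = 0.8771, and θ_B(1→3) = arctan 0.8771 = 41.25°.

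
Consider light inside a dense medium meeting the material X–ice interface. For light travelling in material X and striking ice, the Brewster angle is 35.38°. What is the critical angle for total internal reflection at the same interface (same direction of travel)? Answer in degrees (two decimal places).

θ_c ≈ 45.25°

From Brewster, n₂/n₁ = tan θ_B = tan 35.38° = 0.7101.
Then sin θ_c = n₂/n₁ = 0.7101, so θ_c = arcsin 0.7101 = 45.25°.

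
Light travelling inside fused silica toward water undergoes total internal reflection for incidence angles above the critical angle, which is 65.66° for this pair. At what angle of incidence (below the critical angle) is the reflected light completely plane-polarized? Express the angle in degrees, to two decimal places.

sin θ_c = n₂/n₁, so n₂/n₁ = sin 65.66° = 0.9111.
Brewster: tan θ_B = n₂/n₁ = 0.9111.
θ_B = arctan(0.9111) = 42.34°.

θ_B ≈ 42.34°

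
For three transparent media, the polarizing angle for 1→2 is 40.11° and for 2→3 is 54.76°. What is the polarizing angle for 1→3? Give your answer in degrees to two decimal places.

n₂/n₁ = tan 40.11° = 0.8424 and n₃/n₂ = tan 54.76° = 1.4155.
n₃/n₁ = 1.1924. Then tan θ_B(1→3) = n₃/n₁, so θ_B(1→3) = arctan(1.1924) = 50.01°.

θ_B ≈ 50.01°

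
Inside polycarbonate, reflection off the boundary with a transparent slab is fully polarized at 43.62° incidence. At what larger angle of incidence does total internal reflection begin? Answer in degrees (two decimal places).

θ_c ≈ 72.36°

tan θ_B = n₂/n₁ = tan 43.62° = 0.9530.
Total internal reflection: sin θ_c = n₂/n₁ = 0.9530.
θ_c = arcsin(0.9530) = 72.36°.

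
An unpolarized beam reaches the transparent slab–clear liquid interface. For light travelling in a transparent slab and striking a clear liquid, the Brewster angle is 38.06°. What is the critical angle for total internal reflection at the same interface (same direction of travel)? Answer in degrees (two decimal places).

θ_c ≈ 51.53°

tan θ_B = n₂/n₁ = tan 38.06° = 0.7830.
Total internal reflection: sin θ_c = n₂/n₁ = 0.7830.
θ_c = arcsin(0.7830) = 51.53°.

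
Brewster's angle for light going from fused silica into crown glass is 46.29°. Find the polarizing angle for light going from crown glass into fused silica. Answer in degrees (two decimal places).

θ_B' ≈ 43.71°

Reversing the direction swaps n₁ and n₂, so tan θ_B' = 1/tan θ_B and θ_B' = 90° − θ_B.
Hence θ_B' = 90° − 46.29° = 43.71°.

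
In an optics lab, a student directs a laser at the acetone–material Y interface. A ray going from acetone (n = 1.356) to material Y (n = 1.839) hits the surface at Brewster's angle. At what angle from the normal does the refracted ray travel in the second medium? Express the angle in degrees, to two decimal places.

θ_t ≈ 36.40°

θ_B = arctan(n₂/n₁) = arctan(1.839/1.356) = 53.60°.
Since θ_B + θ_t = 90° at Brewster incidence, θ_t = 90° − 53.60° = 36.40°.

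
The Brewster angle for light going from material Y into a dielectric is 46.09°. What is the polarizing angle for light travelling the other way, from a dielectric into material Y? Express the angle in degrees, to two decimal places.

θ_B' ≈ 43.91°

tan θ_B' = n₁/n₂ = 1/tan θ_B, so θ_B' = 90° − θ_B.
θ_B' = 90° − 46.09° = 43.91°.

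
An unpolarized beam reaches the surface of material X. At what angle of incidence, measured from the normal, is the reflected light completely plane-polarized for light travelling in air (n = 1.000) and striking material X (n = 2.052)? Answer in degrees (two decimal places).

At Brewster's angle the reflected and refracted rays are perpendicular, which with Snell's law gives tan θ_B = n₂/n₁.
Here n₂/n₁ = 2.052/1.000 = 2.0520, and Brewster's law gives tan θ_B = n₂/n₁.
θ_B = arctan(2.0520) = 64.02°.

θ_B ≈ 64.02°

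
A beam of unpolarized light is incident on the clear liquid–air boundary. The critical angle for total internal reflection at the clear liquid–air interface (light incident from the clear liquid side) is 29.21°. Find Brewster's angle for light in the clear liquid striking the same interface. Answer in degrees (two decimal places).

n₂/n₁ = sin θ_c = sin 29.21° = 0.4880.
tan θ_B equals the same ratio, so θ_B = arctan(0.4880) = 26.01°.

θ_B ≈ 26.01°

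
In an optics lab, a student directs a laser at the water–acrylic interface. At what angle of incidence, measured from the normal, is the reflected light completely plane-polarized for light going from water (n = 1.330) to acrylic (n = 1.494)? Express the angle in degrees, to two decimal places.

θ_B ≈ 48.32°

Here n₂/n₁ = 1.494/1.330 = 1.1233, and Brewster's law gives tan θ_B = n₂/n₁. Taking the arctangent, θ_B = 48.32°.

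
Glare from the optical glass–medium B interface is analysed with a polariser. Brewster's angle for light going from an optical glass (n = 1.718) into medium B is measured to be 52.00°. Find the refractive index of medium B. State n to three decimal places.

Full polarization of the reflected beam means tan θ_B = n₂/n₁, where n₁ is the incident medium (an optical glass).
n₂ = n₁ tan θ_B = 1.718 × tan 52.00° = 2.199.

n ≈ 2.199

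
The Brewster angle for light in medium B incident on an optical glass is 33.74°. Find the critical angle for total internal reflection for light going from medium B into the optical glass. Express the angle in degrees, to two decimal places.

n₂/n₁ = tan 33.74° = 0.6679; the critical angle satisfies sin θ_c = n₂/n₁.
θ_c = arcsin(0.6679) = 41.91°.

θ_c ≈ 41.91°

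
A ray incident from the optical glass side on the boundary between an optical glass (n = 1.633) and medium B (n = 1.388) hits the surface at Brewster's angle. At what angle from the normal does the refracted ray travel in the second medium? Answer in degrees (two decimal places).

First find Brewster's angle: tan θ_B = 1.388/1.633 = 0.8500, giving θ_B = 40.36°.
At Brewster's angle the reflected and refracted rays are perpendicular, so θ_t = 90° − θ_B = 90° − 40.36° = 49.64°.

θ_t ≈ 49.64°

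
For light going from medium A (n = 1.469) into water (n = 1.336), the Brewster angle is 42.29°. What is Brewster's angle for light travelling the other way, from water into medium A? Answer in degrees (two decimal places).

Reversing the direction swaps n₁ and n₂, so tan θ_B' = 1/tan θ_B and θ_B' = 90° − θ_B.
Hence θ_B' = 90° − 42.29° = 47.71°.

θ_B' ≈ 47.71°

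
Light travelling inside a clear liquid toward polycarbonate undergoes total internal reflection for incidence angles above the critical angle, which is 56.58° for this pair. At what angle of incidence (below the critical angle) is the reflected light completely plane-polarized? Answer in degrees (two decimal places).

sin θ_c = n₂/n₁, so n₂/n₁ = sin 56.58° = 0.8347.
Brewster: tan θ_B = n₂/n₁ = 0.8347.
θ_B = arctan(0.8347) = 39.85°.

θ_B ≈ 39.85°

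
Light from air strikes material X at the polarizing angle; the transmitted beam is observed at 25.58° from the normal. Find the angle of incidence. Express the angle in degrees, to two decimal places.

θ_B ≈ 64.42°

Since the reflected and refracted rays are at right angles at the polarizing angle, θ_B + θ_t = 90°.
θ_B = 90° − 25.58° = 64.42°.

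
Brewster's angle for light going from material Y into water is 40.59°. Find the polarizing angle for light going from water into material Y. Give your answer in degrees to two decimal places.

θ_B' ≈ 49.41°

The two Brewster angles are complementary: θ_B' = 90° − θ_B = 90° − 40.59° = 49.41°.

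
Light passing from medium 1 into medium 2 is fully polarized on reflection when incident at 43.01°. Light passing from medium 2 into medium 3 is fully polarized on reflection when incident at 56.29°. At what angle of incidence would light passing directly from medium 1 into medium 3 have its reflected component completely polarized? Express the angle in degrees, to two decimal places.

n₂/n₁ = tan 43.01° = 0.9328 and n₃/n₂ = tan 56.29° = 1.4989.
Multiplying, n₃/n₁ = 0.9328 × 1.4989 = 1.3982, and θ_B(1→3) = arctan 1.3982 = 54.43°.

θ_B ≈ 54.43°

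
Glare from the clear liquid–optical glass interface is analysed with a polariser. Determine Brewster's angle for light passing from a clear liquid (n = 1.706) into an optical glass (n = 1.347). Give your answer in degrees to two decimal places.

θ_B ≈ 38.29°

Here n₂/n₁ = 1.347/1.706 = 0.7896, and Brewster's law gives tan θ_B = n₂/n₁.
So θ_B = arctan 0.7896 = 38.29°.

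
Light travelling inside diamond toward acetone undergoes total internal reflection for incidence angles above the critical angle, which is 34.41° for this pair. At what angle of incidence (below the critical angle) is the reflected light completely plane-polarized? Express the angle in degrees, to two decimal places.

θ_B ≈ 29.47°

sin θ_c = n₂/n₁, so n₂/n₁ = sin 34.41° = 0.5651.
Brewster: tan θ_B = n₂/n₁ = 0.5651.
θ_B = arctan(0.5651) = 29.47°.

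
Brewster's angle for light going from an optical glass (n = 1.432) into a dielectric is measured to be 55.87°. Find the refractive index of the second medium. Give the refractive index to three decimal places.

Brewster's law: tan θ_B = n₂/n₁ (light incident in an optical glass, refracted into a dielectric).
n₂ = n₁ tan θ_B = 1.432 × tan 55.87° = 2.113.

n ≈ 2.113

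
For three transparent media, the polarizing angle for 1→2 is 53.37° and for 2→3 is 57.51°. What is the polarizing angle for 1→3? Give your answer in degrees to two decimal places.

θ_B ≈ 64.66°

tan θ_B(1→2) = n₂/n₁ = tan 53.37° = 1.3450.
tan θ_B(2→3) = n₃/n₂ = tan 57.51° = 1.5703.
n₃/n₁ = 2.1121. Then tan θ_B(1→3) = n₃/n₁, so θ_B(1→3) = arctan(2.1121) = 64.66°.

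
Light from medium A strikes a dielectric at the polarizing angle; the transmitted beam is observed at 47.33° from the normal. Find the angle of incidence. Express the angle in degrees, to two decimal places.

Brewster's condition makes the reflected and refracted beams perpendicular: θ_B + θ_t = 90°.
So θ_B = 90° − θ_t = 90° − 47.33° = 42.67°.

θ_B ≈ 42.67°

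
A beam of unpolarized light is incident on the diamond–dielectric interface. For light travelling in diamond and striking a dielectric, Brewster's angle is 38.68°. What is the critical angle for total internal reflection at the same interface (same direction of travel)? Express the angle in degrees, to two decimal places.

θ_c ≈ 53.19°

From Brewster, n₂/n₁ = tan θ_B = tan 38.68° = 0.8006.
Then sin θ_c = n₂/n₁ = 0.8006, so θ_c = arcsin 0.8006 = 53.19°.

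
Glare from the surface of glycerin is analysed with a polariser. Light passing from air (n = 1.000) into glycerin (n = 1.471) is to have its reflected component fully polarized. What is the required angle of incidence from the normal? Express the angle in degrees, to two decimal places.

Brewster's condition: tan θ_B = n₂/n₁ = 1.471/1.000 = 1.4710.
So θ_B = arctan 1.4710 = 55.79°.

θ_B ≈ 55.79°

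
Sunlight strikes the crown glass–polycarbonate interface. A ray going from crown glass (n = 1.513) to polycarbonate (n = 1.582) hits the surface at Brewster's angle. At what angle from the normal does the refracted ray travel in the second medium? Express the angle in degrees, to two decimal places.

tan θ_B = n₂/n₁ = 1.582/1.513 = 1.0456, so θ_B = 46.28°.
The refracted ray is perpendicular to the reflected ray, so θ_t = 90° − θ_B = 43.72°.

θ_t ≈ 43.72°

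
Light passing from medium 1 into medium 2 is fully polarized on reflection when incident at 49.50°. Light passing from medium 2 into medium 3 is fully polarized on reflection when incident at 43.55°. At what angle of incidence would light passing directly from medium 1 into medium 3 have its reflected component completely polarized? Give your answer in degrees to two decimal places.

θ_B ≈ 48.06°

tan θ_B(1→2) = n₂/n₁ = tan 49.50° = 1.1708.
tan θ_B(2→3) = n₃/n₂ = tan 43.55° = 0.9506.
Multiplying, n₃/n₁ = 1.1708 × 0.9506 = 1.1130, and θ_B(1→3) = arctan 1.1130 = 48.06°.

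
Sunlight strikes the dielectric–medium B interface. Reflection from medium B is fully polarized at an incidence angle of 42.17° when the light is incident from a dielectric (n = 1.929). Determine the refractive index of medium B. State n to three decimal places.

Brewster's law: tan θ_B = n₂/n₁ (light incident in a dielectric, refracted into medium B).
n₂ = n₁ tan θ_B = 1.929 × tan 42.17° = 1.747.

n ≈ 1.747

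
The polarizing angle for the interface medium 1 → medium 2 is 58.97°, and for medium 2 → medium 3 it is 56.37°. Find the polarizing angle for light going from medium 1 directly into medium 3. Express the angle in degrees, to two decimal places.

θ_B ≈ 68.19°

tan θ_B(1→2) = n₂/n₁ = tan 58.97° = 1.6623.
tan θ_B(2→3) = n₃/n₂ = tan 56.37° = 1.5034.
So n₃/n₁ = (n₂/n₁)(n₃/n₂) = 1.6623 × 1.5034 = 2.4991.
θ_B(1→3) = arctan(2.4991) = 68.19°.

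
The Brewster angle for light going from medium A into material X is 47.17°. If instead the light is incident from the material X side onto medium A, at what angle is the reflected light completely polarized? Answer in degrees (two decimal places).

θ_B' ≈ 42.83°

Reversing the direction swaps n₁ and n₂, so tan θ_B' = 1/tan θ_B and θ_B' = 90° − θ_B.
Hence θ_B' = 90° − 47.17° = 42.83°.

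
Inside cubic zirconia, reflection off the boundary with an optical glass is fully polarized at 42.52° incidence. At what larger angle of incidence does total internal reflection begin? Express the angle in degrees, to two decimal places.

From Brewster, n₂/n₁ = tan θ_B = tan 42.52° = 0.9170.
Then sin θ_c = n₂/n₁ = 0.9170, so θ_c = arcsin 0.9170 = 66.49°.

θ_c ≈ 66.49°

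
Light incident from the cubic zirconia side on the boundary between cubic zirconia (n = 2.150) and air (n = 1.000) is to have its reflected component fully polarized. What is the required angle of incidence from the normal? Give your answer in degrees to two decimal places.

tan θ_B = n₂/n₁ = 1.000/2.150 = 0.4651. Taking the arctangent, θ_B = 24.94°.

θ_B ≈ 24.94°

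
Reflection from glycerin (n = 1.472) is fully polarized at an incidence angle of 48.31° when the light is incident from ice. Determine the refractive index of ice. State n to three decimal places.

n ≈ 1.311

At Brewster's angle, tan θ_B = n₂/n₁ with n₁ on the incident side (ice) and n₂ on the transmitted side (glycerin).
n₁ = n₂ / tan θ_B = 1.472 / tan 48.31° = 1.311.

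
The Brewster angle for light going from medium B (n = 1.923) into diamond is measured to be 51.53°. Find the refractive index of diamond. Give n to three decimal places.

Brewster's law: tan θ_B = n₂/n₁ (light incident in medium B, refracted into diamond).
n₂ = n₁ tan θ_B = 1.923 × tan 51.53° = 2.420.

n ≈ 2.420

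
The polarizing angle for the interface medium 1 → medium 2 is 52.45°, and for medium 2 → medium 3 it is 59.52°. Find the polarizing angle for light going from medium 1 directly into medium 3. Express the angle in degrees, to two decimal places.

θ_B ≈ 65.66°

tan θ_B(1→2) = n₂/n₁ = tan 52.45° = 1.3009.
tan θ_B(2→3) = n₃/n₂ = tan 59.52° = 1.6990.
n₃/n₁ = 2.2102. Then tan θ_B(1→3) = n₃/n₁, so θ_B(1→3) = arctan(2.2102) = 65.66°.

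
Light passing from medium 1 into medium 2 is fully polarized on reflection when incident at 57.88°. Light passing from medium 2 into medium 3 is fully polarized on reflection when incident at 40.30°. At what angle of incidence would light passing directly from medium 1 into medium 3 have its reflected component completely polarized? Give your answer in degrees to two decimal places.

θ_B ≈ 53.49°

Each Brewster angle gives a ratio: n₂/n₁ = tan 57.88° = 1.5929, n₃/n₂ = tan 40.30° = 0.8481.
So n₃/n₁ = (n₂/n₁)(n₃/n₂) = 1.5929 × 0.8481 = 1.3509.
θ_B(1→3) = arctan(1.3509) = 53.49°.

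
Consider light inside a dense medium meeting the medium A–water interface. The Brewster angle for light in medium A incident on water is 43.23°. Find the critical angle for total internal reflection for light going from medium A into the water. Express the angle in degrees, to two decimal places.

θ_c ≈ 70.06°

From Brewster, n₂/n₁ = tan θ_B = tan 43.23° = 0.9400.
Then sin θ_c = n₂/n₁ = 0.9400, so θ_c = arcsin 0.9400 = 70.06°.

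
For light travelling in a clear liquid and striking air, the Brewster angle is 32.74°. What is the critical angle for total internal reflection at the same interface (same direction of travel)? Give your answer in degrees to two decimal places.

tan θ_B = n₂/n₁ = tan 32.74° = 0.6430.
Total internal reflection: sin θ_c = n₂/n₁ = 0.6430.
θ_c = arcsin(0.6430) = 40.01°.

θ_c ≈ 40.01°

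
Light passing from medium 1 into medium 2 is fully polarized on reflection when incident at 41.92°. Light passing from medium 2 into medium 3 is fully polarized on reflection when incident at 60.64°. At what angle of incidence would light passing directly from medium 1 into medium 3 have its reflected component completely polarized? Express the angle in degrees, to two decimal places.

n₂/n₁ = tan 41.92° = 0.8979 and n₃/n₂ = tan 60.64° = 1.7776.
Multiplying, n₃/n₁ = 0.8979 × 1.7776 = 1.5961, and θ_B(1→3) = arctan 1.5961 = 57.93°.

θ_B ≈ 57.93°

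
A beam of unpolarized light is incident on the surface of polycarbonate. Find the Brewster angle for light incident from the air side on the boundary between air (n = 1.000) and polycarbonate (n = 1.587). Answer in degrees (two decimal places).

θ_B ≈ 57.78°

The reflected p-component vanishes when tan θ_B = n₂/n₁.
Brewster's condition: tan θ_B = n₂/n₁ = 1.587/1.000 = 1.5870. Taking the arctangent, θ_B = 57.78°.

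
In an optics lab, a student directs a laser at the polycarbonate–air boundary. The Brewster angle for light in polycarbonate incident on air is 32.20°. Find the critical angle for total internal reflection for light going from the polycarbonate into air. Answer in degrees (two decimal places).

θ_c ≈ 39.03°

From Brewster, n₂/n₁ = tan θ_B = tan 32.20° = 0.6297.
Then sin θ_c = n₂/n₁ = 0.6297, so θ_c = arcsin 0.6297 = 39.03°.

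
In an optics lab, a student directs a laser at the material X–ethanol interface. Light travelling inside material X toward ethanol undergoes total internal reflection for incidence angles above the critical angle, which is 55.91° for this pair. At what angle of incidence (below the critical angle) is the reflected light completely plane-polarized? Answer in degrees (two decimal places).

θ_B ≈ 39.63°

n₂/n₁ = sin θ_c = sin 55.91° = 0.8282.
tan θ_B equals the same ratio, so θ_B = arctan(0.8282) = 39.63°.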